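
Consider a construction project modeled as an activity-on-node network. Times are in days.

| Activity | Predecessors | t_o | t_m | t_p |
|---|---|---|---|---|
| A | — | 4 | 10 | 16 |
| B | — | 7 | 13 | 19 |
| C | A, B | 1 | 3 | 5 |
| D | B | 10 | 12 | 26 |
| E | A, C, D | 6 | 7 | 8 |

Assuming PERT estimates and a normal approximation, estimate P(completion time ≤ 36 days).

0.725

te_A = (4 + 4·10 + 16)/6 = 60/6 = 10; σ²_A = ((16−4)/6)² = 4.000
te_B = (7 + 4·13 + 19)/6 = 78/6 = 13; σ²_B = ((19−7)/6)² = 4.000
te_C = (1 + 4·3 + 5)/6 = 18/6 = 3; σ²_C = ((5−1)/6)² = 0.444
te_D = (10 + 4·12 + 26)/6 = 84/6 = 14; σ²_D = ((26−10)/6)² = 7.111
te_E = (6 + 4·7 + 8)/6 = 42/6 = 7; σ²_E = ((8−6)/6)² = 0.111

Forward pass:
ES_A = 0; EF_A = 10
ES_B = 0; EF_B = 13
ES_C = max(EF_A=10, EF_B=13) = 13; EF_C = 13+3 = 16
ES_D = 13; EF_D = 13+14 = 27
ES_E = max(EF_A=10, EF_C=16, EF_D=27) = 27; EF_E = 27+7 = 34
Expected project duration μ = 34 days. Critical path: B → D → E.

Variance along critical path = 4.000 + 7.111 + 0.111 = 11.222; σ = √11.222 = 3.350 days.
Z = (36 − 34) / 3.350 = 0.597
P(T ≤ 36) = Φ(0.597) ≈ 0.725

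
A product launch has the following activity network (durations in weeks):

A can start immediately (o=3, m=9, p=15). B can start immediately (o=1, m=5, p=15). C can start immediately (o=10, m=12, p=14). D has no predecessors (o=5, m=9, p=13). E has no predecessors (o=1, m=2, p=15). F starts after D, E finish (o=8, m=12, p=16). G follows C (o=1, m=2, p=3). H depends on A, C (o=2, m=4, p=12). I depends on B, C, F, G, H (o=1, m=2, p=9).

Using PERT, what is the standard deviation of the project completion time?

2.31 weeks

te_A = (3 + 4·9 + 15)/6 = 54/6 = 9; σ²_A = ((15−3)/6)² = 4.000
te_B = (1 + 4·5 + 15)/6 = 36/6 = 6; σ²_B = ((15−1)/6)² = 5.444
te_C = (10 + 4·12 + 14)/6 = 72/6 = 12; σ²_C = ((14−10)/6)² = 0.444
te_D = (5 + 4·9 + 13)/6 = 54/6 = 9; σ²_D = ((13−5)/6)² = 1.778
te_E = (1 + 4·2 + 15)/6 = 24/6 = 4; σ²_E = ((15−1)/6)² = 5.444
te_F = (8 + 4·12 + 16)/6 = 72/6 = 12; σ²_F = ((16−8)/6)² = 1.778
te_G = (1 + 4·2 + 3)/6 = 12/6 = 2; σ²_G = ((3−1)/6)² = 0.111
te_H = (2 + 4·4 + 12)/6 = 30/6 = 5; σ²_H = ((12−2)/6)² = 2.778
te_I = (1 + 4·2 + 9)/6 = 18/6 = 3; σ²_I = ((9−1)/6)² = 1.778

Forward pass:
ES_A = 0; EF_A = 9
ES_B = 0; EF_B = 6
ES_C = 0; EF_C = 12
ES_D = 0; EF_D = 9
ES_E = 0; EF_E = 4
ES_F = max(EF_D=9, EF_E=4) = 9; EF_F = 9+12 = 21
ES_G = 12; EF_G = 12+2 = 14
ES_H = max(EF_A=9, EF_C=12) = 12; EF_H = 12+5 = 17
ES_I = max(EF_B=6, EF_C=12, EF_F=21, EF_G=14, EF_H=17) = 21; EF_I = 21+3 = 24
Expected project duration μ = 24 weeks. Critical path: D → F → I.

Variance along critical path = 1.778 + 1.778 + 1.778 = 5.333
σ = √5.333 = 2.309 weeks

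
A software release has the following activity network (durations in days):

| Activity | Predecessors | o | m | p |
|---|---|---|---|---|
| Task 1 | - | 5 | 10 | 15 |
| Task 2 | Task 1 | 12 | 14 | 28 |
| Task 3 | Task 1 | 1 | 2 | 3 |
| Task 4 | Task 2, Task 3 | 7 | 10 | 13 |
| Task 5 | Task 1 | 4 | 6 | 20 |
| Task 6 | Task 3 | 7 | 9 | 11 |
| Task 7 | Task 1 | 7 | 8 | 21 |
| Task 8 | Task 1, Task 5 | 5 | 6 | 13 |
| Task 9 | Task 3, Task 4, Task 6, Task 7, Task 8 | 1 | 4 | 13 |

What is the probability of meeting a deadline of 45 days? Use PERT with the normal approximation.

0.850

te_Task 1 = (5 + 4·10 + 15)/6 = 60/6 = 10; σ²_Task 1 = ((15−5)/6)² = 2.778
te_Task 2 = (12 + 4·14 + 28)/6 = 96/6 = 16; σ²_Task 2 = ((28−12)/6)² = 7.111
te_Task 3 = (1 + 4·2 + 3)/6 = 12/6 = 2; σ²_Task 3 = ((3−1)/6)² = 0.111
te_Task 4 = (7 + 4·10 + 13)/6 = 60/6 = 10; σ²_Task 4 = ((13−7)/6)² = 1.000
te_Task 5 = (4 + 4·6 + 20)/6 = 48/6 = 8; σ²_Task 5 = ((20−4)/6)² = 7.111
te_Task 6 = (7 + 4·9 + 11)/6 = 54/6 = 9; σ²_Task 6 = ((11−7)/6)² = 0.444
te_Task 7 = (7 + 4·8 + 21)/6 = 60/6 = 10; σ²_Task 7 = ((21−7)/6)² = 5.444
te_Task 8 = (5 + 4·6 + 13)/6 = 42/6 = 7; σ²_Task 8 = ((13−5)/6)² = 1.778
te_Task 9 = (1 + 4·4 + 13)/6 = 30/6 = 5; σ²_Task 9 = ((13−1)/6)² = 4.000

Forward pass:
ES_Task 1 = 0; EF_Task 1 = 10
ES_Task 2 = 10; EF_Task 2 = 10+16 = 26
ES_Task 3 = 10; EF_Task 3 = 10+2 = 12
ES_Task 4 = max(EF_Task 2=26, EF_Task 3=12) = 26; EF_Task 4 = 26+10 = 36
ES_Task 5 = 10; EF_Task 5 = 10+8 = 18
ES_Task 6 = 12; EF_Task 6 = 12+9 = 21
ES_Task 7 = 10; EF_Task 7 = 10+10 = 20
ES_Task 8 = max(EF_Task 1=10, EF_Task 5=18) = 18; EF_Task 8 = 18+7 = 25
ES_Task 9 = max(EF_Task 3=12, EF_Task 4=36, EF_Task 6=21, EF_Task 7=20, EF_Task 8=25) = 36; EF_Task 9 = 36+5 = 41
Expected project duration μ = 41 days. Critical path: Task 1 → Task 2 → Task 4 → Task 9.

Variance along critical path = 2.778 + 7.111 + 1.000 + 4.000 = 14.889; σ = √14.889 = 3.859 days.
Z = (45 − 41) / 3.859 = 1.037
P(T ≤ 45) = Φ(1.037) ≈ 0.850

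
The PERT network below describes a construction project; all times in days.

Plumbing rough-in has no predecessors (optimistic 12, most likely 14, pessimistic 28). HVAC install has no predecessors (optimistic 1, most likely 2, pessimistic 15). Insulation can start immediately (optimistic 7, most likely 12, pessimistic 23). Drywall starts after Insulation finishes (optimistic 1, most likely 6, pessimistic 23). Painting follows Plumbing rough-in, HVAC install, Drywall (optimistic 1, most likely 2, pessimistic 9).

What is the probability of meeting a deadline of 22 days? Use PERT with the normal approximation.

te_Plumbing rough-in = (12 + 4·14 + 28)/6 = 96/6 = 16; σ²_Plumbing rough-in = ((28−12)/6)² = 7.111
te_HVAC install = (1 + 4·2 + 15)/6 = 24/6 = 4; σ²_HVAC install = ((15−1)/6)² = 5.444
te_Insulation = (7 + 4·12 + 23)/6 = 78/6 = 13; σ²_Insulation = ((23−7)/6)² = 7.111
te_Drywall = (1 + 4·6 + 23)/6 = 48/6 = 8; σ²_Drywall = ((23−1)/6)² = 13.444
te_Painting = (1 + 4·2 + 9)/6 = 18/6 = 3; σ²_Painting = ((9−1)/6)² = 1.778

Forward pass:
ES_Plumbing rough-in = 0; EF_Plumbing rough-in = 16
ES_HVAC install = 0; EF_HVAC install = 4
ES_Insulation = 0; EF_Insulation = 13
ES_Drywall = 13; EF_Drywall = 13+8 = 21
ES_Painting = max(EF_Plumbing rough-in=16, EF_HVAC install=4, EF_Drywall=21) = 21; EF_Painting = 21+3 = 24
Expected project duration μ = 24 days. Critical path: Insulation → Drywall → Painting.

Variance along critical path = 7.111 + 13.444 + 1.778 = 22.333; σ = √22.333 = 4.726 days.
Z = (22 − 24) / 4.726 = -0.423
P(T ≤ 22) = Φ(-0.423) ≈ 0.336

0.336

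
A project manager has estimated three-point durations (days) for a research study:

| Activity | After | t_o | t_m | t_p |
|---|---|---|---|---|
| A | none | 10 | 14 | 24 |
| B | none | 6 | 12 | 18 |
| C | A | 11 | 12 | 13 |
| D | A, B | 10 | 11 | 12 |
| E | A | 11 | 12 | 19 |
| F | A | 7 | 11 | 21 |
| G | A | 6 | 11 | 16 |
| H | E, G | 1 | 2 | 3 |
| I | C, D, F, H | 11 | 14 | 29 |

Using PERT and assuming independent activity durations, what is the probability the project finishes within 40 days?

0.069

te_A = (10 + 4·14 + 24)/6 = 90/6 = 15; σ²_A = ((24−10)/6)² = 5.444
te_B = (6 + 4·12 + 18)/6 = 72/6 = 12; σ²_B = ((18−6)/6)² = 4.000
te_C = (11 + 4·12 + 13)/6 = 72/6 = 12; σ²_C = ((13−11)/6)² = 0.111
te_D = (10 + 4·11 + 12)/6 = 66/6 = 11; σ²_D = ((12−10)/6)² = 0.111
te_E = (11 + 4·12 + 19)/6 = 78/6 = 13; σ²_E = ((19−11)/6)² = 1.778
te_F = (7 + 4·11 + 21)/6 = 72/6 = 12; σ²_F = ((21−7)/6)² = 5.444
te_G = (6 + 4·11 + 16)/6 = 66/6 = 11; σ²_G = ((16−6)/6)² = 2.778
te_H = (1 + 4·2 + 3)/6 = 12/6 = 2; σ²_H = ((3−1)/6)² = 0.111
te_I = (11 + 4·14 + 29)/6 = 96/6 = 16; σ²_I = ((29−11)/6)² = 9.000

Forward pass:
ES_A = 0; EF_A = 15
ES_B = 0; EF_B = 12
ES_C = 15; EF_C = 15+12 = 27
ES_D = max(EF_A=15, EF_B=12) = 15; EF_D = 15+11 = 26
ES_E = 15; EF_E = 15+13 = 28
ES_F = 15; EF_F = 15+12 = 27
ES_G = 15; EF_G = 15+11 = 26
ES_H = max(EF_E=28, EF_G=26) = 28; EF_H = 28+2 = 30
ES_I = max(EF_C=27, EF_D=26, EF_F=27, EF_H=30) = 30; EF_I = 30+16 = 46
Expected project duration μ = 46 days. Critical path: A → E → H → I.

Variance along critical path = 5.444 + 1.778 + 0.111 + 9.000 = 16.333; σ = √16.333 = 4.041 days.
Z = (40 − 46) / 4.041 = -1.485
P(T ≤ 40) = Φ(-1.485) ≈ 0.069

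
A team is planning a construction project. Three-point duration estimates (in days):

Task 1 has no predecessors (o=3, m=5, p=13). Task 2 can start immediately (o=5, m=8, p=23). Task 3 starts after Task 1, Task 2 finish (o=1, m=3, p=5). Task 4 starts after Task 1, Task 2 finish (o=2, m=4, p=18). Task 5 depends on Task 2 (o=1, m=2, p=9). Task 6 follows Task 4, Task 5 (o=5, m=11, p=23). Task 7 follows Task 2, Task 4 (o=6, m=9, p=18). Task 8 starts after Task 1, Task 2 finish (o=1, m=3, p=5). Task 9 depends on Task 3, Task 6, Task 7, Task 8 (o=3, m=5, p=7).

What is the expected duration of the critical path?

33 days

te_Task 1 = (3 + 4·5 + 13)/6 = 36/6 = 6
te_Task 2 = (5 + 4·8 + 23)/6 = 60/6 = 10
te_Task 3 = (1 + 4·3 + 5)/6 = 18/6 = 3
te_Task 4 = (2 + 4·4 + 18)/6 = 36/6 = 6
te_Task 5 = (1 + 4·2 + 9)/6 = 18/6 = 3
te_Task 6 = (5 + 4·11 + 23)/6 = 72/6 = 12
te_Task 7 = (6 + 4·9 + 18)/6 = 60/6 = 10
te_Task 8 = (1 + 4·3 + 5)/6 = 18/6 = 3
te_Task 9 = (3 + 4·5 + 7)/6 = 30/6 = 5

Forward pass:
ES_Task 1 = 0; EF_Task 1 = 6
ES_Task 2 = 0; EF_Task 2 = 10
ES_Task 3 = max(EF_Task 1=6, EF_Task 2=10) = 10; EF_Task 3 = 10+3 = 13
ES_Task 4 = max(EF_Task 1=6, EF_Task 2=10) = 10; EF_Task 4 = 10+6 = 16
ES_Task 5 = 10; EF_Task 5 = 10+3 = 13
ES_Task 6 = max(EF_Task 4=16, EF_Task 5=13) = 16; EF_Task 6 = 16+12 = 28
ES_Task 7 = max(EF_Task 2=10, EF_Task 4=16) = 16; EF_Task 7 = 16+10 = 26
ES_Task 8 = max(EF_Task 1=6, EF_Task 2=10) = 10; EF_Task 8 = 10+3 = 13
ES_Task 9 = max(EF_Task 3=13, EF_Task 6=28, EF_Task 7=26, EF_Task 8=13) = 28; EF_Task 9 = 28+5 = 33
Expected project duration μ = 33 days. Critical path: Task 2 → Task 4 → Task 6 → Task 9.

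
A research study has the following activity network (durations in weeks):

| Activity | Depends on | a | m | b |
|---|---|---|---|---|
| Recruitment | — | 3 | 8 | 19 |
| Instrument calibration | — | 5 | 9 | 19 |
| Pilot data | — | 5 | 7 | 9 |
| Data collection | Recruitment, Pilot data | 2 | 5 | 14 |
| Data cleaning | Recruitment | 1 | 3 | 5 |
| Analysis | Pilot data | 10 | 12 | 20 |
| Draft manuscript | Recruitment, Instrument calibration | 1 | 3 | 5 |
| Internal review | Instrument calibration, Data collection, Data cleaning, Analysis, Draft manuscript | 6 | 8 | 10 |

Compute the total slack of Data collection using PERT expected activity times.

5 weeks

te_Recruitment = (3 + 4·8 + 19)/6 = 54/6 = 9
te_Instrument calibration = (5 + 4·9 + 19)/6 = 60/6 = 10
te_Pilot data = (5 + 4·7 + 9)/6 = 42/6 = 7
te_Data collection = (2 + 4·5 + 14)/6 = 36/6 = 6
te_Data cleaning = (1 + 4·3 + 5)/6 = 18/6 = 3
te_Analysis = (10 + 4·12 + 20)/6 = 78/6 = 13
te_Draft manuscript = (1 + 4·3 + 5)/6 = 18/6 = 3
te_Internal review = (6 + 4·8 + 10)/6 = 48/6 = 8

Forward pass:
ES_Recruitment = 0; EF_Recruitment = 9
ES_Instrument calibration = 0; EF_Instrument calibration = 10
ES_Pilot data = 0; EF_Pilot data = 7
ES_Data collection = max(EF_Recruitment=9, EF_Pilot data=7) = 9; EF_Data collection = 9+6 = 15
ES_Data cleaning = 9; EF_Data cleaning = 9+3 = 12
ES_Analysis = 7; EF_Analysis = 7+13 = 20
ES_Draft manuscript = max(EF_Recruitment=9, EF_Instrument calibration=10) = 10; EF_Draft manuscript = 10+3 = 13
ES_Internal review = max(EF_Instrument calibration=10, EF_Data collection=15, EF_Data cleaning=12, EF_Analysis=20, EF_Draft manuscript=13) = 20; EF_Internal review = 20+8 = 28
Expected project duration μ = 28 weeks. Critical path: Pilot data → Analysis → Internal review.

Backward pass:
LF_Internal review = 28; LS_Internal review = 28−8 = 20
LF_Draft manuscript = LS_Internal review = 20; LS_Draft manuscript = 20−3 = 17
LF_Analysis = LS_Internal review = 20; LS_Analysis = 20−13 = 7
LF_Data cleaning = LS_Internal review = 20; LS_Data cleaning = 20−3 = 17
LF_Data collection = LS_Internal review = 20; LS_Data collection = 20−6 = 14
LF_Pilot data = min(LS_Data collection=14, LS_Analysis=7) = 7; LS_Pilot data = 7−7 = 0
LF_Instrument calibration = min(LS_Draft manuscript=17, LS_Internal review=20) = 17; LS_Instrument calibration = 17−10 = 7
LF_Recruitment = min(LS_Data collection=14, LS_Data cleaning=17, LS_Draft manuscript=17) = 14; LS_Recruitment = 14−9 = 5
Slack_Data collection = LS_Data collection − ES_Data collection = 14 − 9 = 5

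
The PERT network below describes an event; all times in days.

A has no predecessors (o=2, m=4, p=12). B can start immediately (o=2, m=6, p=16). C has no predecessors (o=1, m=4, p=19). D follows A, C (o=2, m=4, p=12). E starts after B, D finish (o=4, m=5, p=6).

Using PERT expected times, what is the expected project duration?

16 days

te_A = (2 + 4·4 + 12)/6 = 30/6 = 5
te_B = (2 + 4·6 + 16)/6 = 42/6 = 7
te_C = (1 + 4·4 + 19)/6 = 36/6 = 6
te_D = (2 + 4·4 + 12)/6 = 30/6 = 5
te_E = (4 + 4·5 + 6)/6 = 30/6 = 5

Forward pass:
ES_A = 0; EF_A = 5
ES_B = 0; EF_B = 7
ES_C = 0; EF_C = 6
ES_D = max(EF_A=5, EF_C=6) = 6; EF_D = 6+5 = 11
ES_E = max(EF_B=7, EF_D=11) = 11; EF_E = 11+5 = 16
Expected project duration μ = 16 days. Critical path: C → D → E.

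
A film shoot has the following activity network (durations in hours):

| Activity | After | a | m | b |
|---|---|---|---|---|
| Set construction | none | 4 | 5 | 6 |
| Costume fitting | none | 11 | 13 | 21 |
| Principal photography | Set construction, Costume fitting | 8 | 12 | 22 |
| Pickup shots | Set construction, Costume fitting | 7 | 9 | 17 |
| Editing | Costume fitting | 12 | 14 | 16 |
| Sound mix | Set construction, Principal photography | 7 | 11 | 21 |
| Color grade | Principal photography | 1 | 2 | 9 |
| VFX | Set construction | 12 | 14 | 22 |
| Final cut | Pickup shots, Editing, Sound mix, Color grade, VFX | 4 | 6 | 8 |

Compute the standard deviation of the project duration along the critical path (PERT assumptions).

3.76 hours

te_Set construction = (4 + 4·5 + 6)/6 = 30/6 = 5; σ²_Set construction = ((6−4)/6)² = 0.111
te_Costume fitting = (11 + 4·13 + 21)/6 = 84/6 = 14; σ²_Costume fitting = ((21−11)/6)² = 2.778
te_Principal photography = (8 + 4·12 + 22)/6 = 78/6 = 13; σ²_Principal photography = ((22−8)/6)² = 5.444
te_Pickup shots = (7 + 4·9 + 17)/6 = 60/6 = 10; σ²_Pickup shots = ((17−7)/6)² = 2.778
te_Editing = (12 + 4·14 + 16)/6 = 84/6 = 14; σ²_Editing = ((16−12)/6)² = 0.444
te_Sound mix = (7 + 4·11 + 21)/6 = 72/6 = 12; σ²_Sound mix = ((21−7)/6)² = 5.444
te_Color grade = (1 + 4·2 + 9)/6 = 18/6 = 3; σ²_Color grade = ((9−1)/6)² = 1.778
te_VFX = (12 + 4·14 + 22)/6 = 90/6 = 15; σ²_VFX = ((22−12)/6)² = 2.778
te_Final cut = (4 + 4·6 + 8)/6 = 36/6 = 6; σ²_Final cut = ((8−4)/6)² = 0.444

Forward pass:
ES_Set construction = 0; EF_Set construction = 5
ES_Costume fitting = 0; EF_Costume fitting = 14
ES_Principal photography = max(EF_Set construction=5, EF_Costume fitting=14) = 14; EF_Principal photography = 14+13 = 27
ES_Pickup shots = max(EF_Set construction=5, EF_Costume fitting=14) = 14; EF_Pickup shots = 14+10 = 24
ES_Editing = 14; EF_Editing = 14+14 = 28
ES_Sound mix = max(EF_Set construction=5, EF_Principal photography=27) = 27; EF_Sound mix = 27+12 = 39
ES_Color grade = 27; EF_Color grade = 27+3 = 30
ES_VFX = 5; EF_VFX = 5+15 = 20
ES_Final cut = max(EF_Pickup shots=24, EF_Editing=28, EF_Sound mix=39, EF_Color grade=30, EF_VFX=20) = 39; EF_Final cut = 39+6 = 45
Expected project duration μ = 45 hours. Critical path: Costume fitting → Principal photography → Sound mix → Final cut.

Variance along critical path = 2.778 + 5.444 + 5.444 + 0.444 = 14.111
σ = √14.111 = 3.756 hours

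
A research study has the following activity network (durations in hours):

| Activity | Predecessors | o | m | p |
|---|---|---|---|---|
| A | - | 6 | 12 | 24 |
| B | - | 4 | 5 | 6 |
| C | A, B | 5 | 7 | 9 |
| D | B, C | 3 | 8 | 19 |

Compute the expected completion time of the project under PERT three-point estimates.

29 hours

te_A = (6 + 4·12 + 24)/6 = 78/6 = 13
te_B = (4 + 4·5 + 6)/6 = 30/6 = 5
te_C = (5 + 4·7 + 9)/6 = 42/6 = 7
te_D = (3 + 4·8 + 19)/6 = 54/6 = 9

Forward pass:
ES_A = 0; EF_A = 13
ES_B = 0; EF_B = 5
ES_C = max(EF_A=13, EF_B=5) = 13; EF_C = 13+7 = 20
ES_D = max(EF_B=5, EF_C=20) = 20; EF_D = 20+9 = 29
Expected project duration μ = 29 hours. Critical path: A → C → D.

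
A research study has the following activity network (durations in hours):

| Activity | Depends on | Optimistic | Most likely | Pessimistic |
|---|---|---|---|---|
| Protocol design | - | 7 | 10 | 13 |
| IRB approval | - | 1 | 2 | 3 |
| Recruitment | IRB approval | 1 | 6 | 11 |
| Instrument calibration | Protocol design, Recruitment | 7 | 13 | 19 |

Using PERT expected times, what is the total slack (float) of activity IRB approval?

2 hours

te_Protocol design = (7 + 4·10 + 13)/6 = 60/6 = 10
te_IRB approval = (1 + 4·2 + 3)/6 = 12/6 = 2
te_Recruitment = (1 + 4·6 + 11)/6 = 36/6 = 6
te_Instrument calibration = (7 + 4·13 + 19)/6 = 78/6 = 13

Forward pass:
ES_Protocol design = 0; EF_Protocol design = 10
ES_IRB approval = 0; EF_IRB approval = 2
ES_Recruitment = 2; EF_Recruitment = 2+6 = 8
ES_Instrument calibration = max(EF_Protocol design=10, EF_Recruitment=8) = 10; EF_Instrument calibration = 10+13 = 23
Expected project duration μ = 23 hours. Critical path: Protocol design → Instrument calibration.

Backward pass:
LF_Instrument calibration = 23; LS_Instrument calibration = 23−13 = 10
LF_Recruitment = LS_Instrument calibration = 10; LS_Recruitment = 10−6 = 4
LF_IRB approval = LS_Recruitment = 4; LS_IRB approval = 4−2 = 2
LF_Protocol design = LS_Instrument calibration = 10; LS_Protocol design = 10−10 = 0
Slack_IRB approval = LS_IRB approval − ES_IRB approval = 2 − 0 = 2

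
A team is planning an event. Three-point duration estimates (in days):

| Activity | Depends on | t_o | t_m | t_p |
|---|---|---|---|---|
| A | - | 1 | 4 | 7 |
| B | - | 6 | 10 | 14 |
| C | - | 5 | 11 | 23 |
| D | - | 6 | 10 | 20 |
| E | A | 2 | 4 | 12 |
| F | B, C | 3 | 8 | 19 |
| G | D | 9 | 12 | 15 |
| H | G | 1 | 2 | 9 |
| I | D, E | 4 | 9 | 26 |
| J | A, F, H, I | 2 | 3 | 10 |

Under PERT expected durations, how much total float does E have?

6 days

te_A = (1 + 4·4 + 7)/6 = 24/6 = 4
te_B = (6 + 4·10 + 14)/6 = 60/6 = 10
te_C = (5 + 4·11 + 23)/6 = 72/6 = 12
te_D = (6 + 4·10 + 20)/6 = 66/6 = 11
te_E = (2 + 4·4 + 12)/6 = 30/6 = 5
te_F = (3 + 4·8 + 19)/6 = 54/6 = 9
te_G = (9 + 4·12 + 15)/6 = 72/6 = 12
te_H = (1 + 4·2 + 9)/6 = 18/6 = 3
te_I = (4 + 4·9 + 26)/6 = 66/6 = 11
te_J = (2 + 4·3 + 10)/6 = 24/6 = 4

Forward pass:
ES_A = 0; EF_A = 4
ES_B = 0; EF_B = 10
ES_C = 0; EF_C = 12
ES_D = 0; EF_D = 11
ES_E = 4; EF_E = 4+5 = 9
ES_F = max(EF_B=10, EF_C=12) = 12; EF_F = 12+9 = 21
ES_G = 11; EF_G = 11+12 = 23
ES_H = 23; EF_H = 23+3 = 26
ES_I = max(EF_D=11, EF_E=9) = 11; EF_I = 11+11 = 22
ES_J = max(EF_A=4, EF_F=21, EF_H=26, EF_I=22) = 26; EF_J = 26+4 = 30
Expected project duration μ = 30 days. Critical path: D → G → H → J.

Backward pass:
LF_J = 30; LS_J = 30−4 = 26
LF_I = LS_J = 26; LS_I = 26−11 = 15
LF_H = LS_J = 26; LS_H = 26−3 = 23
LF_G = LS_H = 23; LS_G = 23−12 = 11
LF_F = LS_J = 26; LS_F = 26−9 = 17
LF_E = LS_I = 15; LS_E = 15−5 = 10
LF_D = min(LS_G=11, LS_I=15) = 11; LS_D = 11−11 = 0
LF_C = LS_F = 17; LS_C = 17−12 = 5
LF_B = LS_F = 17; LS_B = 17−10 = 7
LF_A = min(LS_E=10, LS_J=26) = 10; LS_A = 10−4 = 6
Slack_E = LS_E − ES_E = 10 − 4 = 6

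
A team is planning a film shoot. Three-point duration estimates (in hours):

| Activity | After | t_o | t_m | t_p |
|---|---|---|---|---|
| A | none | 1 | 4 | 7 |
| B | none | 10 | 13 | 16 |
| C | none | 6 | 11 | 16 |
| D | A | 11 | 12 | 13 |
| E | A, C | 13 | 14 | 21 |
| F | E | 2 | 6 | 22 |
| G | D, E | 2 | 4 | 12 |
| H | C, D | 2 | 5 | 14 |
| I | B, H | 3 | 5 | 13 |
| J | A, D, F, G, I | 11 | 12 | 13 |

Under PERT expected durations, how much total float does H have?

te_A = (1 + 4·4 + 7)/6 = 24/6 = 4
te_B = (10 + 4·13 + 16)/6 = 78/6 = 13
te_C = (6 + 4·11 + 16)/6 = 66/6 = 11
te_D = (11 + 4·12 + 13)/6 = 72/6 = 12
te_E = (13 + 4·14 + 21)/6 = 90/6 = 15
te_F = (2 + 4·6 + 22)/6 = 48/6 = 8
te_G = (2 + 4·4 + 12)/6 = 30/6 = 5
te_H = (2 + 4·5 + 14)/6 = 36/6 = 6
te_I = (3 + 4·5 + 13)/6 = 36/6 = 6
te_J = (11 + 4·12 + 13)/6 = 72/6 = 12

Forward pass:
ES_A = 0; EF_A = 4
ES_B = 0; EF_B = 13
ES_C = 0; EF_C = 11
ES_D = 4; EF_D = 4+12 = 16
ES_E = max(EF_A=4, EF_C=11) = 11; EF_E = 11+15 = 26
ES_F = 26; EF_F = 26+8 = 34
ES_G = max(EF_D=16, EF_E=26) = 26; EF_G = 26+5 = 31
ES_H = max(EF_C=11, EF_D=16) = 16; EF_H = 16+6 = 22
ES_I = max(EF_B=13, EF_H=22) = 22; EF_I = 22+6 = 28
ES_J = max(EF_A=4, EF_D=16, EF_F=34, EF_G=31, EF_I=28) = 34; EF_J = 34+12 = 46
Expected project duration μ = 46 hours. Critical path: C → E → F → J.

Backward pass:
LF_J = 46; LS_J = 46−12 = 34
LF_I = LS_J = 34; LS_I = 34−6 = 28
LF_H = LS_I = 28; LS_H = 28−6 = 22
LF_G = LS_J = 34; LS_G = 34−5 = 29
LF_F = LS_J = 34; LS_F = 34−8 = 26
LF_E = min(LS_F=26, LS_G=29) = 26; LS_E = 26−15 = 11
LF_D = min(LS_G=29, LS_H=22, LS_J=34) = 22; LS_D = 22−12 = 10
LF_C = min(LS_E=11, LS_H=22) = 11; LS_C = 11−11 = 0
LF_B = LS_I = 28; LS_B = 28−13 = 15
LF_A = min(LS_D=10, LS_E=11, LS_J=34) = 10; LS_A = 10−4 = 6
Slack_H = LS_H − ES_H = 22 − 16 = 6

6 hours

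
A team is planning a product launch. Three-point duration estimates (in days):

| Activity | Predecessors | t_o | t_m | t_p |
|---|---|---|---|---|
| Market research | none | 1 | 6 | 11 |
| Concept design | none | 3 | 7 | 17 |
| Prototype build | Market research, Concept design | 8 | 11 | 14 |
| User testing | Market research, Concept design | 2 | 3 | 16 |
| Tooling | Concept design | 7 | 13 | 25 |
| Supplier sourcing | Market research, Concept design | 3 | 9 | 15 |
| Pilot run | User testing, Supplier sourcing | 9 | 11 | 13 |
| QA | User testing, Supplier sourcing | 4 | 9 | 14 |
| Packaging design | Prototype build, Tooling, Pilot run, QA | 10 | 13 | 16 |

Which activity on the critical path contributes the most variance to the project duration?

Concept design

te_Market research = (1 + 4·6 + 11)/6 = 36/6 = 6; σ²_Market research = ((11−1)/6)² = 2.778
te_Concept design = (3 + 4·7 + 17)/6 = 48/6 = 8; σ²_Concept design = ((17−3)/6)² = 5.444
te_Prototype build = (8 + 4·11 + 14)/6 = 66/6 = 11; σ²_Prototype build = ((14−8)/6)² = 1.000
te_User testing = (2 + 4·3 + 16)/6 = 30/6 = 5; σ²_User testing = ((16−2)/6)² = 5.444
te_Tooling = (7 + 4·13 + 25)/6 = 84/6 = 14; σ²_Tooling = ((25−7)/6)² = 9.000
te_Supplier sourcing = (3 + 4·9 + 15)/6 = 54/6 = 9; σ²_Supplier sourcing = ((15−3)/6)² = 4.000
te_Pilot run = (9 + 4·11 + 13)/6 = 66/6 = 11; σ²_Pilot run = ((13−9)/6)² = 0.444
te_QA = (4 + 4·9 + 14)/6 = 54/6 = 9; σ²_QA = ((14−4)/6)² = 2.778
te_Packaging design = (10 + 4·13 + 16)/6 = 78/6 = 13; σ²_Packaging design = ((16−10)/6)² = 1.000

Forward pass:
ES_Market research = 0; EF_Market research = 6
ES_Concept design = 0; EF_Concept design = 8
ES_Prototype build = max(EF_Market research=6, EF_Concept design=8) = 8; EF_Prototype build = 8+11 = 19
ES_User testing = max(EF_Market research=6, EF_Concept design=8) = 8; EF_User testing = 8+5 = 13
ES_Tooling = 8; EF_Tooling = 8+14 = 22
ES_Supplier sourcing = max(EF_Market research=6, EF_Concept design=8) = 8; EF_Supplier sourcing = 8+9 = 17
ES_Pilot run = max(EF_User testing=13, EF_Supplier sourcing=17) = 17; EF_Pilot run = 17+11 = 28
ES_QA = max(EF_User testing=13, EF_Supplier sourcing=17) = 17; EF_QA = 17+9 = 26
ES_Packaging design = max(EF_Prototype build=19, EF_Tooling=22, EF_Pilot run=28, EF_QA=26) = 28; EF_Packaging design = 28+13 = 41
Expected project duration μ = 41 days. Critical path: Concept design → Supplier sourcing → Pilot run → Packaging design.

Variances on critical path: σ²_Concept design=5.444, σ²_Supplier sourcing=4.000, σ²_Pilot run=0.444, σ²_Packaging design=1.000.
Largest is σ²_Concept design = 5.444.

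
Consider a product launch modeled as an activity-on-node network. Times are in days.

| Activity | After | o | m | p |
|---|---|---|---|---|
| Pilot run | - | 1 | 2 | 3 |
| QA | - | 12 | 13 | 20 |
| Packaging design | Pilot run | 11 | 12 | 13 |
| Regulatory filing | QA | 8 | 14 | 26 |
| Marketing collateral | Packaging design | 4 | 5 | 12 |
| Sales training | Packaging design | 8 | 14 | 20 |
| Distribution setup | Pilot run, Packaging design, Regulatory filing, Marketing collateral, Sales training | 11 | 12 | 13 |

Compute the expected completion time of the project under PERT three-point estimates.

41 days

te_Pilot run = (1 + 4·2 + 3)/6 = 12/6 = 2
te_QA = (12 + 4·13 + 20)/6 = 84/6 = 14
te_Packaging design = (11 + 4·12 + 13)/6 = 72/6 = 12
te_Regulatory filing = (8 + 4·14 + 26)/6 = 90/6 = 15
te_Marketing collateral = (4 + 4·5 + 12)/6 = 36/6 = 6
te_Sales training = (8 + 4·14 + 20)/6 = 84/6 = 14
te_Distribution setup = (11 + 4·12 + 13)/6 = 72/6 = 12

Forward pass:
ES_Pilot run = 0; EF_Pilot run = 2
ES_QA = 0; EF_QA = 14
ES_Packaging design = 2; EF_Packaging design = 2+12 = 14
ES_Regulatory filing = 14; EF_Regulatory filing = 14+15 = 29
ES_Marketing collateral = 14; EF_Marketing collateral = 14+6 = 20
ES_Sales training = 14; EF_Sales training = 14+14 = 28
ES_Distribution setup = max(EF_Pilot run=2, EF_Packaging design=14, EF_Regulatory filing=29, EF_Marketing collateral=20, EF_Sales training=28) = 29; EF_Distribution setup = 29+12 = 41
Expected project duration μ = 41 days. Critical path: QA → Regulatory filing → Distribution setup.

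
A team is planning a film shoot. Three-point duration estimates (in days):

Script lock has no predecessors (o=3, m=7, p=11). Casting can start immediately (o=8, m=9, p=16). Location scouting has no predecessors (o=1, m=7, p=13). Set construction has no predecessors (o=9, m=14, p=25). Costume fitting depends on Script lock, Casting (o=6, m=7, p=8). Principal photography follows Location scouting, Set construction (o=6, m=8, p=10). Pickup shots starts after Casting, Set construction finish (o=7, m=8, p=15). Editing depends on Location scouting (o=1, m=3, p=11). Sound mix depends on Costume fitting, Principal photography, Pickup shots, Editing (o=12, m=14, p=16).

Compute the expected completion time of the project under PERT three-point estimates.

38 days

te_Script lock = (3 + 4·7 + 11)/6 = 42/6 = 7
te_Casting = (8 + 4·9 + 16)/6 = 60/6 = 10
te_Location scouting = (1 + 4·7 + 13)/6 = 42/6 = 7
te_Set construction = (9 + 4·14 + 25)/6 = 90/6 = 15
te_Costume fitting = (6 + 4·7 + 8)/6 = 42/6 = 7
te_Principal photography = (6 + 4·8 + 10)/6 = 48/6 = 8
te_Pickup shots = (7 + 4·8 + 15)/6 = 54/6 = 9
te_Editing = (1 + 4·3 + 11)/6 = 24/6 = 4
te_Sound mix = (12 + 4·14 + 16)/6 = 84/6 = 14

Forward pass:
ES_Script lock = 0; EF_Script lock = 7
ES_Casting = 0; EF_Casting = 10
ES_Location scouting = 0; EF_Location scouting = 7
ES_Set construction = 0; EF_Set construction = 15
ES_Costume fitting = max(EF_Script lock=7, EF_Casting=10) = 10; EF_Costume fitting = 10+7 = 17
ES_Principal photography = max(EF_Location scouting=7, EF_Set construction=15) = 15; EF_Principal photography = 15+8 = 23
ES_Pickup shots = max(EF_Casting=10, EF_Set construction=15) = 15; EF_Pickup shots = 15+9 = 24
ES_Editing = 7; EF_Editing = 7+4 = 11
ES_Sound mix = max(EF_Costume fitting=17, EF_Principal photography=23, EF_Pickup shots=24, EF_Editing=11) = 24; EF_Sound mix = 24+14 = 38
Expected project duration μ = 38 days. Critical path: Set construction → Pickup shots → Sound mix.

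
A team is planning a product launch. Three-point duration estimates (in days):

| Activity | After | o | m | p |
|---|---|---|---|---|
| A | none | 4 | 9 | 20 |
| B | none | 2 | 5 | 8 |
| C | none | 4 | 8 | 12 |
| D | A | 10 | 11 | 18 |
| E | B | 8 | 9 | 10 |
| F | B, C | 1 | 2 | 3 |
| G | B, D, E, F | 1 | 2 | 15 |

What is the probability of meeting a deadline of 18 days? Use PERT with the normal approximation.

te_A = (4 + 4·9 + 20)/6 = 60/6 = 10; σ²_A = ((20−4)/6)² = 7.111
te_B = (2 + 4·5 + 8)/6 = 30/6 = 5; σ²_B = ((8−2)/6)² = 1.000
te_C = (4 + 4·8 + 12)/6 = 48/6 = 8; σ²_C = ((12−4)/6)² = 1.778
te_D = (10 + 4·11 + 18)/6 = 72/6 = 12; σ²_D = ((18−10)/6)² = 1.778
te_E = (8 + 4·9 + 10)/6 = 54/6 = 9; σ²_E = ((10−8)/6)² = 0.111
te_F = (1 + 4·2 + 3)/6 = 12/6 = 2; σ²_F = ((3−1)/6)² = 0.111
te_G = (1 + 4·2 + 15)/6 = 24/6 = 4; σ²_G = ((15−1)/6)² = 5.444

Forward pass:
ES_A = 0; EF_A = 10
ES_B = 0; EF_B = 5
ES_C = 0; EF_C = 8
ES_D = 10; EF_D = 10+12 = 22
ES_E = 5; EF_E = 5+9 = 14
ES_F = max(EF_B=5, EF_C=8) = 8; EF_F = 8+2 = 10
ES_G = max(EF_B=5, EF_D=22, EF_E=14, EF_F=10) = 22; EF_G = 22+4 = 26
Expected project duration μ = 26 days. Critical path: A → D → G.

Variance along critical path = 7.111 + 1.778 + 5.444 = 14.333; σ = √14.333 = 3.786 days.
Z = (18 − 26) / 3.786 = -2.113
P(T ≤ 18) = Φ(-2.113) ≈ 0.017

0.017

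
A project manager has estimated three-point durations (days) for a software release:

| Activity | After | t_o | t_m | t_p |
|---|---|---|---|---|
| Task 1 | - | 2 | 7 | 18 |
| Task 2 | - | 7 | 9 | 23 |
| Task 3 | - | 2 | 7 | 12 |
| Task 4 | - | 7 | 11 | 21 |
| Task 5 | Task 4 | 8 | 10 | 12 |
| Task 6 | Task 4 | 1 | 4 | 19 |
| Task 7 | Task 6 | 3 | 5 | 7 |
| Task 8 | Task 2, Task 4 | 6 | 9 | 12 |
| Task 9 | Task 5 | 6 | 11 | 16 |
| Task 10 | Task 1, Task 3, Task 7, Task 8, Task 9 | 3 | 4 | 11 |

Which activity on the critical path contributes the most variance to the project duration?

Task 4

te_Task 1 = (2 + 4·7 + 18)/6 = 48/6 = 8; σ²_Task 1 = ((18−2)/6)² = 7.111
te_Task 2 = (7 + 4·9 + 23)/6 = 66/6 = 11; σ²_Task 2 = ((23−7)/6)² = 7.111
te_Task 3 = (2 + 4·7 + 12)/6 = 42/6 = 7; σ²_Task 3 = ((12−2)/6)² = 2.778
te_Task 4 = (7 + 4·11 + 21)/6 = 72/6 = 12; σ²_Task 4 = ((21−7)/6)² = 5.444
te_Task 5 = (8 + 4·10 + 12)/6 = 60/6 = 10; σ²_Task 5 = ((12−8)/6)² = 0.444
te_Task 6 = (1 + 4·4 + 19)/6 = 36/6 = 6; σ²_Task 6 = ((19−1)/6)² = 9.000
te_Task 7 = (3 + 4·5 + 7)/6 = 30/6 = 5; σ²_Task 7 = ((7−3)/6)² = 0.444
te_Task 8 = (6 + 4·9 + 12)/6 = 54/6 = 9; σ²_Task 8 = ((12−6)/6)² = 1.000
te_Task 9 = (6 + 4·11 + 16)/6 = 66/6 = 11; σ²_Task 9 = ((16−6)/6)² = 2.778
te_Task 10 = (3 + 4·4 + 11)/6 = 30/6 = 5; σ²_Task 10 = ((11−3)/6)² = 1.778

Forward pass:
ES_Task 1 = 0; EF_Task 1 = 8
ES_Task 2 = 0; EF_Task 2 = 11
ES_Task 3 = 0; EF_Task 3 = 7
ES_Task 4 = 0; EF_Task 4 = 12
ES_Task 5 = 12; EF_Task 5 = 12+10 = 22
ES_Task 6 = 12; EF_Task 6 = 12+6 = 18
ES_Task 7 = 18; EF_Task 7 = 18+5 = 23
ES_Task 8 = max(EF_Task 2=11, EF_Task 4=12) = 12; EF_Task 8 = 12+9 = 21
ES_Task 9 = 22; EF_Task 9 = 22+11 = 33
ES_Task 10 = max(EF_Task 1=8, EF_Task 3=7, EF_Task 7=23, EF_Task 8=21, EF_Task 9=33) = 33; EF_Task 10 = 33+5 = 38
Expected project duration μ = 38 days. Critical path: Task 4 → Task 5 → Task 9 → Task 10.

Variances on critical path: σ²_Task 4=5.444, σ²_Task 5=0.444, σ²_Task 9=2.778, σ²_Task 10=1.778.
Largest is σ²_Task 4 = 5.444.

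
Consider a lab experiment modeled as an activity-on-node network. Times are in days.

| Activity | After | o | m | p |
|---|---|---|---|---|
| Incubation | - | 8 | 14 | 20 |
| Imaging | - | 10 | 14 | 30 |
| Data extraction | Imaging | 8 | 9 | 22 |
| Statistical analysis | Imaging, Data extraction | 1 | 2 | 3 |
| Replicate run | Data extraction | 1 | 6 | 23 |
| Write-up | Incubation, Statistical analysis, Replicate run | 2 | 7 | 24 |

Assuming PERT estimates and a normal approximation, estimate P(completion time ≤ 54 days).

0.935

te_Incubation = (8 + 4·14 + 20)/6 = 84/6 = 14; σ²_Incubation = ((20−8)/6)² = 4.000
te_Imaging = (10 + 4·14 + 30)/6 = 96/6 = 16; σ²_Imaging = ((30−10)/6)² = 11.111
te_Data extraction = (8 + 4·9 + 22)/6 = 66/6 = 11; σ²_Data extraction = ((22−8)/6)² = 5.444
te_Statistical analysis = (1 + 4·2 + 3)/6 = 12/6 = 2; σ²_Statistical analysis = ((3−1)/6)² = 0.111
te_Replicate run = (1 + 4·6 + 23)/6 = 48/6 = 8; σ²_Replicate run = ((23−1)/6)² = 13.444
te_Write-up = (2 + 4·7 + 24)/6 = 54/6 = 9; σ²_Write-up = ((24−2)/6)² = 13.444

Forward pass:
ES_Incubation = 0; EF_Incubation = 14
ES_Imaging = 0; EF_Imaging = 16
ES_Data extraction = 16; EF_Data extraction = 16+11 = 27
ES_Statistical analysis = max(EF_Imaging=16, EF_Data extraction=27) = 27; EF_Statistical analysis = 27+2 = 29
ES_Replicate run = 27; EF_Replicate run = 27+8 = 35
ES_Write-up = max(EF_Incubation=14, EF_Statistical analysis=29, EF_Replicate run=35) = 35; EF_Write-up = 35+9 = 44
Expected project duration μ = 44 days. Critical path: Imaging → Data extraction → Replicate run → Write-up.

Variance along critical path = 11.111 + 5.444 + 13.444 + 13.444 = 43.444; σ = √43.444 = 6.591 days.
Z = (54 − 44) / 6.591 = 1.517
P(T ≤ 54) = Φ(1.517) ≈ 0.935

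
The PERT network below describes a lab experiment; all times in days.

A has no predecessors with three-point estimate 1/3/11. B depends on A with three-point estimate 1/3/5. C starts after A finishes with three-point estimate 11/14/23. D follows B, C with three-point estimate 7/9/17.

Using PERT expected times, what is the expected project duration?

29 days

te_A = (1 + 4·3 + 11)/6 = 24/6 = 4
te_B = (1 + 4·3 + 5)/6 = 18/6 = 3
te_C = (11 + 4·14 + 23)/6 = 90/6 = 15
te_D = (7 + 4·9 + 17)/6 = 60/6 = 10

Forward pass:
ES_A = 0; EF_A = 4
ES_B = 4; EF_B = 4+3 = 7
ES_C = 4; EF_C = 4+15 = 19
ES_D = max(EF_B=7, EF_C=19) = 19; EF_D = 19+10 = 29
Expected project duration μ = 29 days. Critical path: A → C → D.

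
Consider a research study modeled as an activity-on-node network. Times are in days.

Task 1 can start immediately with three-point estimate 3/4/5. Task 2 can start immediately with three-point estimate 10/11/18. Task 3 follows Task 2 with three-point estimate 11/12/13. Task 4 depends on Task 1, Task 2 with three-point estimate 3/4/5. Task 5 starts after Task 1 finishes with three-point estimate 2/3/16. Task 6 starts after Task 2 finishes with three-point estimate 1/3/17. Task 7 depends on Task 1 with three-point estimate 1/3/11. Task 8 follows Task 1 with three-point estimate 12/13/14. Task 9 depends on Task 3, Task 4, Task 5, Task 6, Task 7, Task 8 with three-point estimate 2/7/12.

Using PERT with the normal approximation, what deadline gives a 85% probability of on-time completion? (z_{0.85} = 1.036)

33.2 days

te_Task 1 = (3 + 4·4 + 5)/6 = 24/6 = 4; σ²_Task 1 = ((5−3)/6)² = 0.111
te_Task 2 = (10 + 4·11 + 18)/6 = 72/6 = 12; σ²_Task 2 = ((18−10)/6)² = 1.778
te_Task 3 = (11 + 4·12 + 13)/6 = 72/6 = 12; σ²_Task 3 = ((13−11)/6)² = 0.111
te_Task 4 = (3 + 4·4 + 5)/6 = 24/6 = 4; σ²_Task 4 = ((5−3)/6)² = 0.111
te_Task 5 = (2 + 4·3 + 16)/6 = 30/6 = 5; σ²_Task 5 = ((16−2)/6)² = 5.444
te_Task 6 = (1 + 4·3 + 17)/6 = 30/6 = 5; σ²_Task 6 = ((17−1)/6)² = 7.111
te_Task 7 = (1 + 4·3 + 11)/6 = 24/6 = 4; σ²_Task 7 = ((11−1)/6)² = 2.778
te_Task 8 = (12 + 4·13 + 14)/6 = 78/6 = 13; σ²_Task 8 = ((14−12)/6)² = 0.111
te_Task 9 = (2 + 4·7 + 12)/6 = 42/6 = 7; σ²_Task 9 = ((12−2)/6)² = 2.778

Forward pass:
ES_Task 1 = 0; EF_Task 1 = 4
ES_Task 2 = 0; EF_Task 2 = 12
ES_Task 3 = 12; EF_Task 3 = 12+12 = 24
ES_Task 4 = max(EF_Task 1=4, EF_Task 2=12) = 12; EF_Task 4 = 12+4 = 16
ES_Task 5 = 4; EF_Task 5 = 4+5 = 9
ES_Task 6 = 12; EF_Task 6 = 12+5 = 17
ES_Task 7 = 4; EF_Task 7 = 4+4 = 8
ES_Task 8 = 4; EF_Task 8 = 4+13 = 17
ES_Task 9 = max(EF_Task 3=24, EF_Task 4=16, EF_Task 5=9, EF_Task 6=17, EF_Task 7=8, EF_Task 8=17) = 24; EF_Task 9 = 24+7 = 31
Expected project duration μ = 31 days. Critical path: Task 2 → Task 3 → Task 9.

Variance along critical path = 1.778 + 0.111 + 2.778 = 4.667; σ = 2.160 days.
D = μ + z·σ = 31 + 1.036·2.160 = 33.2 days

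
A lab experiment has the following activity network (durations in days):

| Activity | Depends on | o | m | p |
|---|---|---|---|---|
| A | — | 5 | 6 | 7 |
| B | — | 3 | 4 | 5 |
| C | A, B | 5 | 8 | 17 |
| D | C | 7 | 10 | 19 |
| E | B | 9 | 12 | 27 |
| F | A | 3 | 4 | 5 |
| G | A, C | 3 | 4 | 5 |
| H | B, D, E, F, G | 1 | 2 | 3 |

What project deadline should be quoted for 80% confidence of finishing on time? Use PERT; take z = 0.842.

te_A = (5 + 4·6 + 7)/6 = 36/6 = 6; σ²_A = ((7−5)/6)² = 0.111
te_B = (3 + 4·4 + 5)/6 = 24/6 = 4; σ²_B = ((5−3)/6)² = 0.111
te_C = (5 + 4·8 + 17)/6 = 54/6 = 9; σ²_C = ((17−5)/6)² = 4.000
te_D = (7 + 4·10 + 19)/6 = 66/6 = 11; σ²_D = ((19−7)/6)² = 4.000
te_E = (9 + 4·12 + 27)/6 = 84/6 = 14; σ²_E = ((27−9)/6)² = 9.000
te_F = (3 + 4·4 + 5)/6 = 24/6 = 4; σ²_F = ((5−3)/6)² = 0.111
te_G = (3 + 4·4 + 5)/6 = 24/6 = 4; σ²_G = ((5−3)/6)² = 0.111
te_H = (1 + 4·2 + 3)/6 = 12/6 = 2; σ²_H = ((3−1)/6)² = 0.111

Forward pass:
ES_A = 0; EF_A = 6
ES_B = 0; EF_B = 4
ES_C = max(EF_A=6, EF_B=4) = 6; EF_C = 6+9 = 15
ES_D = 15; EF_D = 15+11 = 26
ES_E = 4; EF_E = 4+14 = 18
ES_F = 6; EF_F = 6+4 = 10
ES_G = max(EF_A=6, EF_C=15) = 15; EF_G = 15+4 = 19
ES_H = max(EF_B=4, EF_D=26, EF_E=18, EF_F=10, EF_G=19) = 26; EF_H = 26+2 = 28
Expected project duration μ = 28 days. Critical path: A → C → D → H.

Variance along critical path = 0.111 + 4.000 + 4.000 + 0.111 = 8.222; σ = 2.867 days.
D = μ + z·σ = 28 + 0.842·2.867 = 30.4 days

30.4 days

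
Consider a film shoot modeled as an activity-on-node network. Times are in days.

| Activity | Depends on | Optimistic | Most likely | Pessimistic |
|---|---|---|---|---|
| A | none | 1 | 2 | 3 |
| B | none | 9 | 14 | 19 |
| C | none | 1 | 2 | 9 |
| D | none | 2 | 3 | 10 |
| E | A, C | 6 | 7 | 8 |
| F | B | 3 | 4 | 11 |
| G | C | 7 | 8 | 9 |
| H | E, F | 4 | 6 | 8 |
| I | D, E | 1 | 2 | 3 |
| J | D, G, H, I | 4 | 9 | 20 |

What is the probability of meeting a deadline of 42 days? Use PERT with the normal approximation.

te_A = (1 + 4·2 + 3)/6 = 12/6 = 2; σ²_A = ((3−1)/6)² = 0.111
te_B = (9 + 4·14 + 19)/6 = 84/6 = 14; σ²_B = ((19−9)/6)² = 2.778
te_C = (1 + 4·2 + 9)/6 = 18/6 = 3; σ²_C = ((9−1)/6)² = 1.778
te_D = (2 + 4·3 + 10)/6 = 24/6 = 4; σ²_D = ((10−2)/6)² = 1.778
te_E = (6 + 4·7 + 8)/6 = 42/6 = 7; σ²_E = ((8−6)/6)² = 0.111
te_F = (3 + 4·4 + 11)/6 = 30/6 = 5; σ²_F = ((11−3)/6)² = 1.778
te_G = (7 + 4·8 + 9)/6 = 48/6 = 8; σ²_G = ((9−7)/6)² = 0.111
te_H = (4 + 4·6 + 8)/6 = 36/6 = 6; σ²_H = ((8−4)/6)² = 0.444
te_I = (1 + 4·2 + 3)/6 = 12/6 = 2; σ²_I = ((3−1)/6)² = 0.111
te_J = (4 + 4·9 + 20)/6 = 60/6 = 10; σ²_J = ((20−4)/6)² = 7.111

Forward pass:
ES_A = 0; EF_A = 2
ES_B = 0; EF_B = 14
ES_C = 0; EF_C = 3
ES_D = 0; EF_D = 4
ES_E = max(EF_A=2, EF_C=3) = 3; EF_E = 3+7 = 10
ES_F = 14; EF_F = 14+5 = 19
ES_G = 3; EF_G = 3+8 = 11
ES_H = max(EF_E=10, EF_F=19) = 19; EF_H = 19+6 = 25
ES_I = max(EF_D=4, EF_E=10) = 10; EF_I = 10+2 = 12
ES_J = max(EF_D=4, EF_G=11, EF_H=25, EF_I=12) = 25; EF_J = 25+10 = 35
Expected project duration μ = 35 days. Critical path: B → F → H → J.

Variance along critical path = 2.778 + 1.778 + 0.444 + 7.111 = 12.111; σ = √12.111 = 3.480 days.
Z = (42 − 35) / 3.480 = 2.011
P(T ≤ 42) = Φ(2.011) ≈ 0.978

0.978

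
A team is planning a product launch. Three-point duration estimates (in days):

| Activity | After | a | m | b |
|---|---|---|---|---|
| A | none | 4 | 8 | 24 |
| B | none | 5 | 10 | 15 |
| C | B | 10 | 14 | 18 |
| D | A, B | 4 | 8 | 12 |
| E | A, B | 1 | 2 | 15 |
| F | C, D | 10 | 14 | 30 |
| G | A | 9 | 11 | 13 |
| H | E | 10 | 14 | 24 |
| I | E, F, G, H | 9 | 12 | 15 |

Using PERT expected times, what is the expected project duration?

52 days

te_A = (4 + 4·8 + 24)/6 = 60/6 = 10
te_B = (5 + 4·10 + 15)/6 = 60/6 = 10
te_C = (10 + 4·14 + 18)/6 = 84/6 = 14
te_D = (4 + 4·8 + 12)/6 = 48/6 = 8
te_E = (1 + 4·2 + 15)/6 = 24/6 = 4
te_F = (10 + 4·14 + 30)/6 = 96/6 = 16
te_G = (9 + 4·11 + 13)/6 = 66/6 = 11
te_H = (10 + 4·14 + 24)/6 = 90/6 = 15
te_I = (9 + 4·12 + 15)/6 = 72/6 = 12

Forward pass:
ES_A = 0; EF_A = 10
ES_B = 0; EF_B = 10
ES_C = 10; EF_C = 10+14 = 24
ES_D = max(EF_A=10, EF_B=10) = 10; EF_D = 10+8 = 18
ES_E = max(EF_A=10, EF_B=10) = 10; EF_E = 10+4 = 14
ES_F = max(EF_C=24, EF_D=18) = 24; EF_F = 24+16 = 40
ES_G = 10; EF_G = 10+11 = 21
ES_H = 14; EF_H = 14+15 = 29
ES_I = max(EF_E=14, EF_F=40, EF_G=21, EF_H=29) = 40; EF_I = 40+12 = 52
Expected project duration μ = 52 days. Critical path: B → C → F → I.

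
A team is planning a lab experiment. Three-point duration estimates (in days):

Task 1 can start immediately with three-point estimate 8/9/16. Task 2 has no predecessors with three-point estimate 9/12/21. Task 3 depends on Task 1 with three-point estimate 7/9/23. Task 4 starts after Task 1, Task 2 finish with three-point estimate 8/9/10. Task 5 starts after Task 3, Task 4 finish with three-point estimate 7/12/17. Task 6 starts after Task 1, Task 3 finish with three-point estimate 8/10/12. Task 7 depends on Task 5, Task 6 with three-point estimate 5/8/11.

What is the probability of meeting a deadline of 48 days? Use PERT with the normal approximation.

0.984

te_Task 1 = (8 + 4·9 + 16)/6 = 60/6 = 10; σ²_Task 1 = ((16−8)/6)² = 1.778
te_Task 2 = (9 + 4·12 + 21)/6 = 78/6 = 13; σ²_Task 2 = ((21−9)/6)² = 4.000
te_Task 3 = (7 + 4·9 + 23)/6 = 66/6 = 11; σ²_Task 3 = ((23−7)/6)² = 7.111
te_Task 4 = (8 + 4·9 + 10)/6 = 54/6 = 9; σ²_Task 4 = ((10−8)/6)² = 0.111
te_Task 5 = (7 + 4·12 + 17)/6 = 72/6 = 12; σ²_Task 5 = ((17−7)/6)² = 2.778
te_Task 6 = (8 + 4·10 + 12)/6 = 60/6 = 10; σ²_Task 6 = ((12−8)/6)² = 0.444
te_Task 7 = (5 + 4·8 + 11)/6 = 48/6 = 8; σ²_Task 7 = ((11−5)/6)² = 1.000

Forward pass:
ES_Task 1 = 0; EF_Task 1 = 10
ES_Task 2 = 0; EF_Task 2 = 13
ES_Task 3 = 10; EF_Task 3 = 10+11 = 21
ES_Task 4 = max(EF_Task 1=10, EF_Task 2=13) = 13; EF_Task 4 = 13+9 = 22
ES_Task 5 = max(EF_Task 3=21, EF_Task 4=22) = 22; EF_Task 5 = 22+12 = 34
ES_Task 6 = max(EF_Task 1=10, EF_Task 3=21) = 21; EF_Task 6 = 21+10 = 31
ES_Task 7 = max(EF_Task 5=34, EF_Task 6=31) = 34; EF_Task 7 = 34+8 = 42
Expected project duration μ = 42 days. Critical path: Task 2 → Task 4 → Task 5 → Task 7.

Variance along critical path = 4.000 + 0.111 + 2.778 + 1.000 = 7.889; σ = √7.889 = 2.809 days.
Z = (48 − 42) / 2.809 = 2.136
P(T ≤ 48) = Φ(2.136) ≈ 0.984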